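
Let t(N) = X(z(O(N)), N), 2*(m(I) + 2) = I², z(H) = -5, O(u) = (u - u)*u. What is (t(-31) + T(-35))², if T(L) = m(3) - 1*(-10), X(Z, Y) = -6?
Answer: 169/4 ≈ 42.250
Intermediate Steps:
O(u) = 0 (O(u) = 0*u = 0)
m(I) = -2 + I²/2
t(N) = -6
T(L) = 25/2 (T(L) = (-2 + (½)*3²) - 1*(-10) = (-2 + (½)*9) + 10 = (-2 + 9/2) + 10 = 5/2 + 10 = 25/2)
(t(-31) + T(-35))² = (-6 + 25/2)² = (13/2)² = 169/4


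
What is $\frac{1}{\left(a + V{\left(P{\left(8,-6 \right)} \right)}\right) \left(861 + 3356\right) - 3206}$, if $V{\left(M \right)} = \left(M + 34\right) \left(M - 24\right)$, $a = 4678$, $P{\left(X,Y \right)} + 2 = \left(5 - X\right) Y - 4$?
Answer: $\frac{1}{17396136} \approx 5.7484 \cdot 10^{-8}$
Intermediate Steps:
$P{\left(X,Y \right)} = -6 + Y \left(5 - X\right)$ ($P{\left(X,Y \right)} = -2 + \left(\left(5 - X\right) Y - 4\right) = -2 + \left(Y \left(5 - X\right) - 4\right) = -2 + \left(-4 + Y \left(5 - X\right)\right) = -6 + Y \left(5 - X\right)$)
$V{\left(M \right)} = \left(-24 + M\right) \left(34 + M\right)$ ($V{\left(M \right)} = \left(34 + M\right) \left(-24 + M\right) = \left(-24 + M\right) \left(34 + M\right)$)
$\frac{1}{\left(a + V{\left(P{\left(8,-6 \right)} \right)}\right) \left(861 + 3356\right) - 3206} = \frac{1}{\left(4678 + \left(-816 + \left(-6 + 5 \left(-6\right) - 8 \left(-6\right)\right)^{2} + 10 \left(-6 + 5 \left(-6\right) - 8 \left(-6\right)\right)\right)\right) \left(861 + 3356\right) - 3206} = \frac{1}{\left(4678 + \left(-816 + \left(-6 - 30 + 48\right)^{2} + 10 \left(-6 - 30 + 48\right)\right)\right) 4217 - 3206} = \frac{1}{\left(4678 + \left(-816 + 12^{2} + 10 \cdot 12\right)\right) 4217 - 3206} = \frac{1}{\left(4678 + \left(-816 + 144 + 120\right)\right) 4217 - 3206} = \frac{1}{\left(4678 - 552\right) 4217 - 3206} = \frac{1}{4126 \cdot 4217 - 3206} = \frac{1}{17399342 - 3206} = \frac{1}{17396136}$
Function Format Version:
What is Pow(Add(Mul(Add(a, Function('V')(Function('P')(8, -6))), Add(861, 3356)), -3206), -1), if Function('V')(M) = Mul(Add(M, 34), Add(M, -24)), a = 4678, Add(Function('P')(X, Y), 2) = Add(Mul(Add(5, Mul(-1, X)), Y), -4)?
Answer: Rational(1, 17396136) ≈ 5.7484e-8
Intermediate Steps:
Function('P')(X, Y) = Add(-6, Mul(Y, Add(5, Mul(-1, X)))) (Function('P')(X, Y) = Add(-2, Add(Mul(Add(5, Mul(-1, X)), Y), -4)) = Add(-2, Add(Mul(Y, Add(5, Mul(-1, X))), -4)) = Add(-2, Add(-4, Mul(Y, Add(5, Mul(-1, X))))) = Add(-6, Mul(Y, Add(5, Mul(-1, X)))))
Function('V')(M) = Mul(Add(-24, M), Add(34, M)) (Function('V')(M) = Mul(Add(34, M), Add(-24, M)) = Mul(Add(-24, M), Add(34, M)))
Pow(Add(Mul(Add(a, Function('V')(Function('P')(8, -6))), Add(861, 3356)), -3206), -1) = Pow(Add(Mul(Add(4678, Add(-816, Pow(Add(-6, Mul(5, -6), Mul(-1, 8, -6)), 2), Mul(10, Add(-6, Mul(5, -6), Mul(-1, 8, -6))))), Add(861, 3356)), -3206), -1) = Pow(Add(Mul(Add(4678, Add(-816, Pow(Add(-6, -30, 48), 2), Mul(10, Add(-6, -30, 48)))), 4217), -3206), -1) = Pow(Add(Mul(Add(4678, Add(-816, Pow(12, 2), Mul(10, 12))), 4217), -3206), -1) = Pow(Add(Mul(Add(4678, Add(-816, 144, 120)), 4217), -3206), -1) = Pow(Add(Mul(Add(4678, -552), 4217), -3206), -1) = Pow(Add(Mul(4126, 4217), -3206), -1) = Pow(Add(17399342, -3206), -1) = Pow(17396136, -1) = Rational(1, 17396136)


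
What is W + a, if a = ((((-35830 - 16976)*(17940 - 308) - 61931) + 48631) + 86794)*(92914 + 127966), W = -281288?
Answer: -205639699511528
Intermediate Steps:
a = -205639699230240 (a = (((-52806*17632 - 61931) + 48631) + 86794)*220880 = (((-931075392 - 61931) + 48631) + 86794)*220880 = ((-931137323 + 48631) + 86794)*220880 = (-931088692 + 86794)*220880 = -931001898*220880 = -205639699230240)
W + a = -281288 - 205639699230240 = -205639699511528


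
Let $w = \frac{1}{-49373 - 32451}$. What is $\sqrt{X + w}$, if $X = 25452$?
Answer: $\frac{\sqrt{10650336861958}}{20456} \approx 159.54$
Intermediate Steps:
$w = - \frac{1}{81824}$ ($w = \frac{1}{-81824} = - \frac{1}{81824} \approx -1.2221 \cdot 10^{-5}$)
$\sqrt{X + w} = \sqrt{25452 - \frac{1}{81824}} = \sqrt{\frac{2082584447}{81824}} = \frac{\sqrt{10650336861958}}{20456}$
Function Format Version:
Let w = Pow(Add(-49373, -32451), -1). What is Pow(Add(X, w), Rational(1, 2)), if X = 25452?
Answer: Mul(Rational(1, 20456), Pow(10650336861958, Rational(1, 2))) ≈ 159.54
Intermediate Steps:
w = Rational(-1, 81824) (w = Pow(-81824, -1) = Rational(-1, 81824) ≈ -1.2221e-5)
Pow(Add(X, w), Rational(1, 2)) = Pow(Add(25452, Rational(-1, 81824)), Rational(1, 2)) = Pow(Rational(2082584447, 81824), Rational(1, 2)) = Mul(Rational(1, 20456), Pow(10650336861958, Rational(1, 2)))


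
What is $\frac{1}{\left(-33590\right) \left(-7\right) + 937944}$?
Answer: $\frac{1}{1173074} \approx 8.5246 \cdot 10^{-7}$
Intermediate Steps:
$\frac{1}{\left(-33590\right) \left(-7\right) + 937944} = \frac{1}{235130 + 937944} = \frac{1}{1173074}$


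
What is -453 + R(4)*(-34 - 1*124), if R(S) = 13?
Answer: -2507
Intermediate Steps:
-453 + R(4)*(-34 - 1*124) = -453 + 13*(-34 - 1*124) = -453 + 13*(-34 - 124) = -453 + 13*(-158) = -453 - 2054 = -2507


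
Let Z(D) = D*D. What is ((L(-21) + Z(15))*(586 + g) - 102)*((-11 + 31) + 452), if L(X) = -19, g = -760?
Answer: -16966512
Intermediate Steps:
Z(D) = D**2
((L(-21) + Z(15))*(586 + g) - 102)*((-11 + 31) + 452) = ((-19 + 15**2)*(586 - 760) - 102)*((-11 + 31) + 452) = ((-19 + 225)*(-174) - 102)*(20 + 452) = (206*(-174) - 102)*472 = (-35844 - 102)*472 = -35946*472 = -16966512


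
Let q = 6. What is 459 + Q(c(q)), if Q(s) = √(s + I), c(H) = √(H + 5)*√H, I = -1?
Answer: 459 + √(-1 + √66) ≈ 461.67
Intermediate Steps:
c(H) = √H*√(5 + H) (c(H) = √(5 + H)*√H = √H*√(5 + H))
Q(s) = √(-1 + s) (Q(s) = √(s - 1) = √(-1 + s))
459 + Q(c(q)) = 459 + √(-1 + √6*√(5 + 6)) = 459 + √(-1 + √6*√11) = 459 + √(-1 + √66)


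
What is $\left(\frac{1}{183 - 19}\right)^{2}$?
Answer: $\frac{1}{26896} \approx 3.718 \cdot 10^{-5}$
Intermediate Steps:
$\left(\frac{1}{183 - 19}\right)^{2} = \left(\frac{1}{164}\right)^{2} = \frac{1}{26896}$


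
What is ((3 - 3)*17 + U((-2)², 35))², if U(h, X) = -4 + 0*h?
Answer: 16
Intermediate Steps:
U(h, X) = -4 (U(h, X) = -4 + 0 = -4)
((3 - 3)*17 + U((-2)², 35))² = ((3 - 3)*17 - 4)² = (0*17 - 4)² = (0 - 4)² = (-4)² = 16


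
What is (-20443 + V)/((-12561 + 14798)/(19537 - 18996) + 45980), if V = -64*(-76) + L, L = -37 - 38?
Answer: -8468814/24877417 ≈ -0.34042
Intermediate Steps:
L = -75
V = 4789 (V = -64*(-76) - 75 = 4864 - 75 = 4789)
(-20443 + V)/((-12561 + 14798)/(19537 - 18996) + 45980) = (-20443 + 4789)/((-12561 + 14798)/(19537 - 18996) + 45980) = -15654/(2237/541 + 45980) = -15654/24877417/541 = -15654*541/24877417 = -8468814/24877417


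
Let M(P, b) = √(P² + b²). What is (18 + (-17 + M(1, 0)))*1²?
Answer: 2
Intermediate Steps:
(18 + (-17 + M(1, 0)))*1² = (18 + (-17 + √(1² + 0²)))*1² = (18 + (-17 + √(1 + 0)))*1 = (18 + (-17 + √1))*1 = (18 + (-17 + 1))*1 = (18 - 16)*1 = 2*1 = 2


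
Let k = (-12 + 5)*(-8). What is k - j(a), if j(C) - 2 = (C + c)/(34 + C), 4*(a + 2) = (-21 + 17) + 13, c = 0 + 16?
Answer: 7333/137 ≈ 53.526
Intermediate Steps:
c = 16
a = 1/4 (a = -2 + ((-21 + 17) + 13)/4 = -2 + (-4 + 13)/4 = -2 + (1/4)*9 = -2 + 9/4 = 1/4 ≈ 0.25000)
k = 56 (k = -7*(-8) = 56)
j(C) = 2 + (16 + C)/(34 + C) (j(C) = 2 + (C + 16)/(34 + C) = 2 + (16 + C)/(34 + C))
k - j(a) = 56 - 3*(28 + 1/4)/(34 + 1/4) = 56 - 3*113/(137/4*4) = 56 - 3*4*113/(137*4) = 56 - 1*339/137 = 56 - 339/137 = 7333/137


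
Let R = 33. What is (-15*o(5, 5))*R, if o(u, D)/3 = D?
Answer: -7425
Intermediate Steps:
o(u, D) = 3*D
(-15*o(5, 5))*R = -45*5*33 = -15*15*33 = -225*33 = -7425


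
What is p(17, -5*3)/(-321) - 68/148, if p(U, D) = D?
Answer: -1634/3959 ≈ -0.41273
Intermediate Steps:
p(17, -5*3)/(-321) - 68/148 = -5*3/(-321) - 68/148 = -15*(-1/321) - 68*1/148 = 5/107 - 17/37 = -1634/3959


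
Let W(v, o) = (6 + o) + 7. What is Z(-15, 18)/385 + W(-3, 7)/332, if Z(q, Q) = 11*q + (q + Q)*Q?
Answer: -7288/31955 ≈ -0.22807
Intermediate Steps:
Z(q, Q) = 11*q + Q*(Q + q) (Z(q, Q) = 11*q + (Q + q)*Q = 11*q + Q*(Q + q))
W(v, o) = 13 + o
Z(-15, 18)/385 + W(-3, 7)/332 = (18² + 11*(-15) + 18*(-15))/385 + (13 + 7)/332 = (324 - 165 - 270)*(1/385) + 20*(1/332) = -111*1/385 + 5/83 = -111/385 + 5/83 = -7288/31955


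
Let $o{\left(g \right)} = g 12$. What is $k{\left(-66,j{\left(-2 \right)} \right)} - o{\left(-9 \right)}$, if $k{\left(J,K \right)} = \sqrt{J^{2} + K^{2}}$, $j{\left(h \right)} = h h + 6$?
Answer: $108 + 2 \sqrt{1114} \approx 174.75$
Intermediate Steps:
$o{\left(g \right)} = 12 g$
$j{\left(h \right)} = 6 + h^{2}$ ($j{\left(h \right)} = h^{2} + 6 = 6 + h^{2}$)
$k{\left(-66,j{\left(-2 \right)} \right)} - o{\left(-9 \right)} = \sqrt{\left(-66\right)^{2} + \left(6 + \left(-2\right)^{2}\right)^{2}} - 12 \left(-9\right) = \sqrt{4356 + \left(6 + 4\right)^{2}} - -108 = \sqrt{4356 + 10^{2}} + 108 = \sqrt{4356 + 100} + 108 = \sqrt{4456} + 108 = 2 \sqrt{1114} + 108 = 108 + 2 \sqrt{1114}$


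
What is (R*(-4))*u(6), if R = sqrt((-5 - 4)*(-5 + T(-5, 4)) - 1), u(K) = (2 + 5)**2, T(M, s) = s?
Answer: -392*sqrt(2) ≈ -554.37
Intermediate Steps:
u(K) = 49 (u(K) = 7**2 = 49)
R = 2*sqrt(2) (R = sqrt((-5 - 4)*(-5 + 4) - 1) = sqrt(-9*(-1) - 1) = sqrt(9 - 1) = sqrt(8) = 2*sqrt(2) ≈ 2.8284)
(R*(-4))*u(6) = ((2*sqrt(2))*(-4))*49 = -8*sqrt(2)*49 = -392*sqrt(2)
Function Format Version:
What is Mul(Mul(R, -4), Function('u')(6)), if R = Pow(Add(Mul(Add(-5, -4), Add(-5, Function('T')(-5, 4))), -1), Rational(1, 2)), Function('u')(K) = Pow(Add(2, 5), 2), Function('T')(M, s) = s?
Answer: Mul(-392, Pow(2, Rational(1, 2))) ≈ -554.37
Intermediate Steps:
Function('u')(K) = 49 (Function('u')(K) = Pow(7, 2) = 49)
R = Mul(2, Pow(2, Rational(1, 2))) (R = Pow(Add(Mul(Add(-5, -4), Add(-5, 4)), -1), Rational(1, 2)) = Pow(Add(Mul(-9, -1), -1), Rational(1, 2)) = Pow(Add(9, -1), Rational(1, 2)) = Pow(8, Rational(1, 2)) = Mul(2, Pow(2, Rational(1, 2))) ≈ 2.8284)
Mul(Mul(R, -4), Function('u')(6)) = Mul(Mul(Mul(2, Pow(2, Rational(1, 2))), -4), 49) = Mul(Mul(-8, Pow(2, Rational(1, 2))), 49) = Mul(-392, Pow(2, Rational(1, 2)))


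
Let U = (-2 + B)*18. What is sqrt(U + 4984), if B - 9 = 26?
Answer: sqrt(5578) ≈ 74.686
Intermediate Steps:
B = 35 (B = 9 + 26 = 35)
U = 594 (U = (-2 + 35)*18 = 33*18 = 594)
sqrt(U + 4984) = sqrt(594 + 4984) = sqrt(5578)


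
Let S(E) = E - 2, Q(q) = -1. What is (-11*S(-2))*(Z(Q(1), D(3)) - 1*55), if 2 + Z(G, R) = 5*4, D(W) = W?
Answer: -1628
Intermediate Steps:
S(E) = -2 + E
Z(G, R) = 18 (Z(G, R) = -2 + 5*4 = -2 + 20 = 18)
(-11*S(-2))*(Z(Q(1), D(3)) - 1*55) = (-11*(-2 - 2))*(18 - 1*55) = (-11*(-4))*(18 - 55) = 44*(-37) = -1628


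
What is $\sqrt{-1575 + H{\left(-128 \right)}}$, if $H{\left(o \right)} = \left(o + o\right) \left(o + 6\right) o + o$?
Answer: $i \sqrt{3999399} \approx 1999.8 i$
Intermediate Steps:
$H{\left(o \right)} = o + 2 o^{2} \left(6 + o\right)$ ($H{\left(o \right)} = 2 o \left(6 + o\right) o + o = 2 o^{2} \left(6 + o\right) + o = o + 2 o^{2} \left(6 + o\right)$)
$\sqrt{-1575 + H{\left(-128 \right)}} = \sqrt{-1575 - 128 \left(1 + 2 \left(-128\right)^{2} + 12 \left(-128\right)\right)} = \sqrt{-1575 - 128 \left(1 + 2 \cdot 16384 - 1536\right)} = \sqrt{-1575 - 128 \left(1 + 32768 - 1536\right)} = \sqrt{-1575 - 3997824} = \sqrt{-3999399} = i \sqrt{3999399}$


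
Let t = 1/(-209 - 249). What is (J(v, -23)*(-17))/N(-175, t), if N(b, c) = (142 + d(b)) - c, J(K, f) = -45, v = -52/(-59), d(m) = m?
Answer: -20610/889 ≈ -23.183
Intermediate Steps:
v = 52/59 (v = -52*(-1/59) = 52/59 ≈ 0.88136)
t = -1/458 (t = 1/(-458) = -1/458 ≈ -0.0021834)
N(b, c) = 142 + b - c (N(b, c) = (142 + b) - c = 142 + b - c)
(J(v, -23)*(-17))/N(-175, t) = (-45*(-17))/(142 - 175 - 1*(-1/458)) = 765/(142 - 175 + 1/458) = 765/(-15113/458) = 765*(-458/15113) = -20610/889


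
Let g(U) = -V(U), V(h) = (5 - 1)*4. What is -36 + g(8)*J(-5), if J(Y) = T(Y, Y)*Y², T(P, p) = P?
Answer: 1964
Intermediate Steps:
V(h) = 16 (V(h) = 4*4 = 16)
g(U) = -16 (g(U) = -1*16 = -16)
J(Y) = Y³ (J(Y) = Y*Y² = Y³)
-36 + g(8)*J(-5) = -36 - 16*(-5)³ = -36 - 16*(-125) = -36 + 2000 = 1964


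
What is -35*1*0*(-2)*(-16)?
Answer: 0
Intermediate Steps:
-35*1*0*(-2)*(-16) = -0*(-2)*(-16) = -35*0*(-16) = 0*(-16) = 0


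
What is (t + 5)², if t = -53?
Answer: 2304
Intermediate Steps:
(t + 5)² = (-53 + 5)² = (-48)² = 2304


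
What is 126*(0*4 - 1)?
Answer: -126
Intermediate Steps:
126*(0*4 - 1) = 126*(0 - 1) = 126*(-1) = -126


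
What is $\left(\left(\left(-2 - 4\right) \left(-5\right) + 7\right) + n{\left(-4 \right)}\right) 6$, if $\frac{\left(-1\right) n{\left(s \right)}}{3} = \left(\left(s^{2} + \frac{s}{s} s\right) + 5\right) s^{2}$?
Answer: $-4674$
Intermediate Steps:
$n{\left(s \right)} = - 3 s^{2} \left(5 + s + s^{2}\right)$ ($n{\left(s \right)} = - 3 \left(\left(s^{2} + \frac{s}{s} s\right) + 5\right) s^{2} = - 3 \left(\left(s^{2} + 1 s\right) + 5\right) s^{2} = - 3 \left(\left(s^{2} + s\right) + 5\right) s^{2} = - 3 \left(\left(s + s^{2}\right) + 5\right) s^{2} = - 3 \left(5 + s + s^{2}\right) s^{2} = - 3 s^{2} \left(5 + s + s^{2}\right)$)
$\left(\left(\left(-2 - 4\right) \left(-5\right) + 7\right) + n{\left(-4 \right)}\right) 6 = \left(\left(\left(-2 - 4\right) \left(-5\right) + 7\right) + 3 \left(-4\right)^{2} \left(-5 - -4 - \left(-4\right)^{2}\right)\right) 6 = \left(\left(\left(-6\right) \left(-5\right) + 7\right) + 3 \cdot 16 \left(-5 + 4 - 16\right)\right) 6 = \left(\left(30 + 7\right) + 3 \cdot 16 \left(-5 + 4 - 16\right)\right) 6 = \left(37 + 3 \cdot 16 \left(-17\right)\right) 6 = \left(37 - 816\right) 6 = \left(-779\right) 6 = -4674$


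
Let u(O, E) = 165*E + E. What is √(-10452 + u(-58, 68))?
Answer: 2*√209 ≈ 28.914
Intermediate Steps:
u(O, E) = 166*E
√(-10452 + u(-58, 68)) = √(-10452 + 166*68) = √(-10452 + 11288) = √836 = 2*√209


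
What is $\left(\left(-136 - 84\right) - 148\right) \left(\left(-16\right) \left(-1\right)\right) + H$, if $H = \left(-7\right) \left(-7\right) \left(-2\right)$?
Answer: $-5986$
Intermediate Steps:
$H = -98$ ($H = 49 \left(-2\right) = -98$)
$\left(\left(-136 - 84\right) - 148\right) \left(\left(-16\right) \left(-1\right)\right) + H = \left(\left(-136 - 84\right) - 148\right) \left(\left(-16\right) \left(-1\right)\right) - 98 = \left(-220 - 148\right) 16 - 98 = \left(-368\right) 16 - 98 = -5888 - 98 = -5986$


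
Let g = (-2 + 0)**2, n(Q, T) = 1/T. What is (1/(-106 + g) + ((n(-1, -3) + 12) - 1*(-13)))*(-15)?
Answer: -12575/34 ≈ -369.85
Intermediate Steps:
g = 4 (g = (-2)**2 = 4)
(1/(-106 + g) + ((n(-1, -3) + 12) - 1*(-13)))*(-15) = (1/(-106 + 4) + ((1/(-3) + 12) - 1*(-13)))*(-15) = (1/(-102) + ((-1/3 + 12) + 13))*(-15) = (-1/102 + (35/3 + 13))*(-15) = (-1/102 + 74/3)*(-15) = (2515/102)*(-15) = -12575/34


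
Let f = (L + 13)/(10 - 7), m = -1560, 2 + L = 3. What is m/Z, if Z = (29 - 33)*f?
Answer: 585/7 ≈ 83.571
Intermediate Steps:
L = 1 (L = -2 + 3 = 1)
f = 14/3 (f = (1 + 13)/(10 - 7) = 14/3 ≈ 4.6667)
Z = -56/3 (Z = (29 - 33)*(14/3) = -4*14/3 = -56/3 ≈ -18.667)
m/Z = -1560/(-56/3) = -1560*(-3/56) = 585/7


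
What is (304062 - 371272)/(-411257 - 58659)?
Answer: 33605/234958 ≈ 0.14303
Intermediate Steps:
(304062 - 371272)/(-411257 - 58659) = -67210/(-469916) = -67210*(-1/469916) = 33605/234958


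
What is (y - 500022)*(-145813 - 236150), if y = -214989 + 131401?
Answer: 222917426430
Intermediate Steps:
y = -83588
(y - 500022)*(-145813 - 236150) = (-83588 - 500022)*(-145813 - 236150) = -583610*(-381963) = 222917426430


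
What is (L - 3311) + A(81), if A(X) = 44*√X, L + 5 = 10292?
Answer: 7372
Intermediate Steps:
L = 10287 (L = -5 + 10292 = 10287)
(L - 3311) + A(81) = (10287 - 3311) + 44*√81 = 6976 + 44*9 = 6976 + 396 = 7372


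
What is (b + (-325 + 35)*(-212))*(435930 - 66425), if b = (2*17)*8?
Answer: 22817672760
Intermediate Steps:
b = 272 (b = 34*8 = 272)
(b + (-325 + 35)*(-212))*(435930 - 66425) = (272 + (-325 + 35)*(-212))*(435930 - 66425) = (272 - 290*(-212))*369505 = (272 + 61480)*369505 = 61752*369505 = 22817672760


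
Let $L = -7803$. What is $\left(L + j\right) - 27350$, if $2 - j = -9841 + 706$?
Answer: $-26016$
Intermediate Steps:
$j = 9137$ ($j = 2 - \left(-9841 + 706\right) = 2 - -9135 = 2 + 9135 = 9137$)
$\left(L + j\right) - 27350 = \left(-7803 + 9137\right) - 27350 = 1334 - 27350 = -26016$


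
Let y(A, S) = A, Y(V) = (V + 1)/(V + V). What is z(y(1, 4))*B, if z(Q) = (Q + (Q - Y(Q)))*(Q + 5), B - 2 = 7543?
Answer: 45270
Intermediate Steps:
B = 7545 (B = 2 + 7543 = 7545)
Y(V) = (1 + V)/(2*V) (Y(V) = (1 + V)/((2*V)) = (1 + V)*(1/(2*V)) = (1 + V)/(2*V))
z(Q) = (5 + Q)*(2*Q - (1 + Q)/(2*Q)) (z(Q) = (Q + (Q - (1 + Q)/(2*Q)))*(Q + 5) = (Q + (Q - (1 + Q)/(2*Q)))*(5 + Q) = (2*Q - (1 + Q)/(2*Q))*(5 + Q) = (5 + Q)*(2*Q - (1 + Q)/(2*Q)))
z(y(1, 4))*B = (-3 + 2*1² - 5/2/1 + (19/2)*1)*7545 = (-3 + 2*1 - 5/2*1 + 19/2)*7545 = (-3 + 2 - 5/2 + 19/2)*7545 = 6*7545 = 45270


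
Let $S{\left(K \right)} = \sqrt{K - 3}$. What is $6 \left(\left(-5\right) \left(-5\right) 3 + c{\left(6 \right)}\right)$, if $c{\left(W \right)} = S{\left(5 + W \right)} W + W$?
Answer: $486 + 72 \sqrt{2} \approx 587.82$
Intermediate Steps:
$S{\left(K \right)} = \sqrt{-3 + K}$
$c{\left(W \right)} = W + W \sqrt{2 + W}$ ($c{\left(W \right)} = \sqrt{-3 + \left(5 + W\right)} W + W = \sqrt{2 + W} W + W = W \sqrt{2 + W} + W = W + W \sqrt{2 + W}$)
$6 \left(\left(-5\right) \left(-5\right) 3 + c{\left(6 \right)}\right) = 6 \left(\left(-5\right) \left(-5\right) 3 + 6 \left(1 + \sqrt{2 + 6}\right)\right) = 6 \left(25 \cdot 3 + 6 \left(1 + \sqrt{8}\right)\right) = 6 \left(75 + 6 \left(1 + 2 \sqrt{2}\right)\right) = 6 \left(75 + \left(6 + 12 \sqrt{2}\right)\right) = 6 \left(81 + 12 \sqrt{2}\right) = 486 + 72 \sqrt{2}$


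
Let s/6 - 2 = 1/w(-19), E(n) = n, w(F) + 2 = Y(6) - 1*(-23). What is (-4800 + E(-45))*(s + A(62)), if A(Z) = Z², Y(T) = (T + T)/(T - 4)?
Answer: -56050190/3 ≈ -1.8683e+7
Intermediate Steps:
Y(T) = 2*T/(-4 + T) (Y(T) = (2*T)/(-4 + T) = 2*T/(-4 + T))
w(F) = 27 (w(F) = -2 + (2*6/(-4 + 6) - 1*(-23)) = -2 + (2*6/2 + 23) = -2 + (2*6*(½) + 23) = -2 + (6 + 23) = -2 + 29 = 27)
s = 110/9 (s = 12 + 6/27 = 12 + 6*(1/27) = 12 + 2/9 = 110/9 ≈ 12.222)
(-4800 + E(-45))*(s + A(62)) = (-4800 - 45)*(110/9 + 62²) = -4845*(110/9 + 3844) = -4845*34706/9 = -56050190/3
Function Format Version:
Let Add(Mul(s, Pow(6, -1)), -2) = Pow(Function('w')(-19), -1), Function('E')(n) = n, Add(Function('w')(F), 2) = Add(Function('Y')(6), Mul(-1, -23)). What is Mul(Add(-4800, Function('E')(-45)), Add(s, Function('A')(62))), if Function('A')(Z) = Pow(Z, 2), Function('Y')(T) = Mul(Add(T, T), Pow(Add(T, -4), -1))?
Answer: Rational(-56050190, 3) ≈ -1.8683e+7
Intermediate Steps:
Function('Y')(T) = Mul(2, T, Pow(Add(-4, T), -1)) (Function('Y')(T) = Mul(Mul(2, T), Pow(Add(-4, T), -1)) = Mul(2, T, Pow(Add(-4, T), -1)))
Function('w')(F) = 27 (Function('w')(F) = Add(-2, Add(Mul(2, 6, Pow(Add(-4, 6), -1)), Mul(-1, -23))) = Add(-2, Add(Mul(2, 6, Pow(2, -1)), 23)) = Add(-2, Add(Mul(2, 6, Rational(1, 2)), 23)) = Add(-2, Add(6, 23)) = Add(-2, 29) = 27)
s = Rational(110, 9) (s = Add(12, Mul(6, Pow(27, -1))) = Add(12, Mul(6, Rational(1, 27))) = Add(12, Rational(2, 9)) = Rational(110, 9) ≈ 12.222)
Mul(Add(-4800, Function('E')(-45)), Add(s, Function('A')(62))) = Mul(Add(-4800, -45), Add(Rational(110, 9), Pow(62, 2))) = Mul(-4845, Add(Rational(110, 9), 3844)) = Mul(-4845, Rational(34706, 9)) = Rational(-56050190, 3)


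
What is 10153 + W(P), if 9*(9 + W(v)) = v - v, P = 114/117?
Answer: 10144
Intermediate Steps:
P = 38/39 (P = 114*(1/117) = 38/39 ≈ 0.97436)
W(v) = -9 (W(v) = -9 + (v - v)/9 = -9 + (⅑)*0 = -9 + 0 = -9)
10153 + W(P) = 10153 - 9 = 10144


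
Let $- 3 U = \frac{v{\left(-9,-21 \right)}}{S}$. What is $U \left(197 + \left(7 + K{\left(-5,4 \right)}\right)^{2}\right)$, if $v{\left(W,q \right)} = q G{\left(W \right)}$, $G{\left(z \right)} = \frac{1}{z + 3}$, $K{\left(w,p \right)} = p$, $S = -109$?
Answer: $\frac{371}{109} \approx 3.4037$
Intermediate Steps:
$G{\left(z \right)} = \frac{1}{3 + z}$
$v{\left(W,q \right)} = \frac{q}{3 + W}$
$U = \frac{7}{654}$ ($U = - \frac{- \frac{21}{3 - 9} \frac{1}{-109}}{3} = - \frac{- \frac{21}{-6} \left(- \frac{1}{109}\right)}{3} = - \frac{\left(-21\right) \left(- \frac{1}{6}\right) \left(- \frac{1}{109}\right)}{3} = - \frac{\frac{7}{2} \left(- \frac{1}{109}\right)}{3} = \left(- \frac{1}{3}\right) \left(- \frac{7}{218}\right) = \frac{7}{654} \approx 0.010703$)
$U \left(197 + \left(7 + K{\left(-5,4 \right)}\right)^{2}\right) = \frac{7 \left(197 + \left(7 + 4\right)^{2}\right)}{654} = \frac{7 \left(197 + 11^{2}\right)}{654} = \frac{7 \left(197 + 121\right)}{654} = \frac{7}{654} \cdot 318 = \frac{371}{109}$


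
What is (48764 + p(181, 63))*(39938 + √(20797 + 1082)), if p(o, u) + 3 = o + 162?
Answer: 1961115552 + 147312*√2431 ≈ 1.9684e+9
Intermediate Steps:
p(o, u) = 159 + o (p(o, u) = -3 + (o + 162) = -3 + (162 + o) = 159 + o)
(48764 + p(181, 63))*(39938 + √(20797 + 1082)) = (48764 + (159 + 181))*(39938 + √(20797 + 1082)) = (48764 + 340)*(39938 + √21879) = 49104*(39938 + 3*√2431) = 1961115552 + 147312*√2431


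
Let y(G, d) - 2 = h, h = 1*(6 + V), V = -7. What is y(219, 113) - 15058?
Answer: -15057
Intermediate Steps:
h = -1 (h = 1*(6 - 7) = 1*(-1) = -1)
y(G, d) = 1 (y(G, d) = 2 - 1 = 1)
y(219, 113) - 15058 = 1 - 15058 = -15057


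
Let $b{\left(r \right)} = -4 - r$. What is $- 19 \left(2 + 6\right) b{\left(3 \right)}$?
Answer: $1064$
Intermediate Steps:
$- 19 \left(2 + 6\right) b{\left(3 \right)} = - 19 \left(2 + 6\right) \left(-4 - 3\right) = \left(-19\right) 8 \left(-4 - 3\right) = \left(-152\right) \left(-7\right) = 1064$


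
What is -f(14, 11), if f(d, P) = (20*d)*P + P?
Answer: -3091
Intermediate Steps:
f(d, P) = P + 20*P*d (f(d, P) = 20*P*d + P = P + 20*P*d)
-f(14, 11) = -11*(1 + 20*14) = -11*(1 + 280) = -11*281 = -1*3091 = -3091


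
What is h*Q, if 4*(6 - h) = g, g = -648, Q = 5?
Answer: 840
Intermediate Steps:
h = 168 (h = 6 - ¼*(-648) = 6 + 162 = 168)
h*Q = 168*5 = 840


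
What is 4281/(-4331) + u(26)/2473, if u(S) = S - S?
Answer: -4281/4331 ≈ -0.98845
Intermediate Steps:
u(S) = 0
4281/(-4331) + u(26)/2473 = 4281/(-4331) + 0/2473 = 4281*(-1/4331) + 0*(1/2473) = -4281/4331 + 0 = -4281/4331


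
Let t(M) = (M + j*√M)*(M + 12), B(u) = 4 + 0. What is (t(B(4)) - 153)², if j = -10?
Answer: 167281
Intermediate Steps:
B(u) = 4
t(M) = (12 + M)*(M - 10*√M) (t(M) = (M - 10*√M)*(M + 12) = (M - 10*√M)*(12 + M) = (12 + M)*(M - 10*√M))
(t(B(4)) - 153)² = ((4² - 120*√4 - 10*4^(3/2) + 12*4) - 153)² = ((16 - 120*2 - 10*8 + 48) - 153)² = ((16 - 240 - 80 + 48) - 153)² = (-256 - 153)² = (-409)² = 167281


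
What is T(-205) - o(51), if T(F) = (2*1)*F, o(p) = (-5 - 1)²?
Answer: -446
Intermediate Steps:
o(p) = 36 (o(p) = (-6)² = 36)
T(F) = 2*F
T(-205) - o(51) = 2*(-205) - 1*36 = -410 - 36 = -446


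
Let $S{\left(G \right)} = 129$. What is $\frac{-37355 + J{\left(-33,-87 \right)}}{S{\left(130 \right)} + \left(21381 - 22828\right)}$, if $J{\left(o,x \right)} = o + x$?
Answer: $\frac{37475}{1318} \approx 28.433$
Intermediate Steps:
$\frac{-37355 + J{\left(-33,-87 \right)}}{S{\left(130 \right)} + \left(21381 - 22828\right)} = \frac{-37355 - 120}{129 + \left(21381 - 22828\right)} = - \frac{37475}{129 - 1447} = - \frac{37475}{-1318} = \left(-37475\right) \left(- \frac{1}{1318}\right) = \frac{37475}{1318}$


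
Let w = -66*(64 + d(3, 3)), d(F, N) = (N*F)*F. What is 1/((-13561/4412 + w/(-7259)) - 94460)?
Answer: -4575244/432187825501 ≈ -1.0586e-5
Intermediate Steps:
d(F, N) = N*F² (d(F, N) = (F*N)*F = N*F²)
w = -6006 (w = -66*(64 + 3*3²) = -66*(64 + 3*9) = -66*(64 + 27) = -66*91 = -6006)
1/((-13561/4412 + w/(-7259)) - 94460) = 1/((-13561/4412 - 6006/(-7259)) - 94460) = 1/((-13561*1/4412 - 6006*(-1/7259)) - 94460) = 1/((-13561/4412 + 858/1037) - 94460) = 1/(-10277261/4575244 - 94460) = 1/(-432187825501/4575244) = -4575244/432187825501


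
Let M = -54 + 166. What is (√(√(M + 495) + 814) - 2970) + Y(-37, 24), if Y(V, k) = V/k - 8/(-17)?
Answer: -1212197/408 + √(814 + √607) ≈ -2942.1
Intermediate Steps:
M = 112
Y(V, k) = 8/17 + V/k (Y(V, k) = V/k - 8*(-1/17) = V/k + 8/17 = 8/17 + V/k)
(√(√(M + 495) + 814) - 2970) + Y(-37, 24) = (√(√(112 + 495) + 814) - 2970) + (8/17 - 37/24) = (√(√607 + 814) - 2970) + (8/17 - 37*1/24) = (√(814 + √607) - 2970) + (8/17 - 37/24) = (-2970 + √(814 + √607)) - 437/408 = -1212197/408 + √(814 + √607)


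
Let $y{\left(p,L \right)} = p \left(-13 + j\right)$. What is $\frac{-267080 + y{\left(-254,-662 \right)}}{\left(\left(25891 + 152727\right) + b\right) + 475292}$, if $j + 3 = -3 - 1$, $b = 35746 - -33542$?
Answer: $- \frac{131000}{361599} \approx -0.36228$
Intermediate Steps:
$b = 69288$ ($b = 35746 + 33542 = 69288$)
$j = -7$ ($j = -3 - 4 = -7$)
$y{\left(p,L \right)} = - 20 p$ ($y{\left(p,L \right)} = p \left(-13 - 7\right) = p \left(-20\right) = - 20 p$)
$\frac{-267080 + y{\left(-254,-662 \right)}}{\left(\left(25891 + 152727\right) + b\right) + 475292} = \frac{-267080 - -5080}{\left(\left(25891 + 152727\right) + 69288\right) + 475292} = \frac{-267080 + 5080}{\left(178618 + 69288\right) + 475292} = - \frac{262000}{247906 + 475292} = - \frac{262000}{723198} = \left(-262000\right) \frac{1}{723198} = - \frac{131000}{361599}$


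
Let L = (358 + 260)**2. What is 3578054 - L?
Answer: 3196130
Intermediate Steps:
L = 381924 (L = 618**2 = 381924)
3578054 - L = 3578054 - 1*381924 = 3578054 - 381924 = 3196130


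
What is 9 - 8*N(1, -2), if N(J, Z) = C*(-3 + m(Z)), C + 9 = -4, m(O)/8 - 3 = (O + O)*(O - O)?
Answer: 2193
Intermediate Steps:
m(O) = 24 (m(O) = 24 + 8*((O + O)*(O - O)) = 24 + 8*((2*O)*0) = 24 + 8*0 = 24 + 0 = 24)
C = -13 (C = -9 - 4 = -13)
N(J, Z) = -273 (N(J, Z) = -13*(-3 + 24) = -13*21 = -273)
9 - 8*N(1, -2) = 9 - 8*(-273) = 9 + 2184 = 2193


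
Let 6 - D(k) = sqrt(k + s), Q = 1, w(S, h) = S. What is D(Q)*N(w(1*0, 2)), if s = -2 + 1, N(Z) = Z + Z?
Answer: 0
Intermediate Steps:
N(Z) = 2*Z
s = -1
D(k) = 6 - sqrt(-1 + k) (D(k) = 6 - sqrt(k - 1) = 6 - sqrt(-1 + k))
D(Q)*N(w(1*0, 2)) = (6 - sqrt(-1 + 1))*(2*(1*0)) = (6 - sqrt(0))*(2*0) = (6 - 1*0)*0 = (6 + 0)*0 = 6*0 = 0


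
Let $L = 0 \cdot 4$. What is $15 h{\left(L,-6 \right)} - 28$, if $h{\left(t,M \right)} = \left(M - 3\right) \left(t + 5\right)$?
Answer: $-703$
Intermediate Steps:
$L = 0$
$h{\left(t,M \right)} = \left(-3 + M\right) \left(5 + t\right)$
$15 h{\left(L,-6 \right)} - 28 = 15 \left(-15 - 0 + 5 \left(-6\right) - 0\right) - 28 = 15 \left(-15 + 0 - 30 + 0\right) - 28 = 15 \left(-45\right) - 28 = -675 - 28 = -703$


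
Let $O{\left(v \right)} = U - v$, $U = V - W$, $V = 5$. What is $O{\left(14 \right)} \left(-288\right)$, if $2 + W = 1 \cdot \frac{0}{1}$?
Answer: $2016$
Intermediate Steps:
$W = -2$ ($W = -2 + 1 \cdot \frac{0}{1} = -2 + 1 \cdot 0 \cdot 1 = -2 + 1 \cdot 0 = -2 + 0 = -2$)
$U = 7$ ($U = 5 - -2 = 5 + 2 = 7$)
$O{\left(v \right)} = 7 - v$
$O{\left(14 \right)} \left(-288\right) = \left(7 - 14\right) \left(-288\right) = \left(-7\right) \left(-288\right) = 2016$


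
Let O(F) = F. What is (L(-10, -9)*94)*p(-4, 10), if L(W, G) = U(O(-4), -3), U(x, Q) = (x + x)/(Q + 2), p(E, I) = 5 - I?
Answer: -3760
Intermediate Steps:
U(x, Q) = 2*x/(2 + Q) (U(x, Q) = (2*x)/(2 + Q) = 2*x/(2 + Q))
L(W, G) = 8 (L(W, G) = 2*(-4)/(2 - 3) = 2*(-4)/(-1) = 2*(-4)*(-1) = 8)
(L(-10, -9)*94)*p(-4, 10) = (8*94)*(5 - 1*10) = 752*(5 - 10) = 752*(-5) = -3760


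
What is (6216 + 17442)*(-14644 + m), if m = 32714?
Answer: 427500060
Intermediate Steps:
(6216 + 17442)*(-14644 + m) = (6216 + 17442)*(-14644 + 32714) = 23658*18070 = 427500060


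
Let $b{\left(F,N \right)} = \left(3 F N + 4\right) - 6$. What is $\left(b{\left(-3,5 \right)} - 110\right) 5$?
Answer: $-785$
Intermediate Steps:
$b{\left(F,N \right)} = -2 + 3 F N$ ($b{\left(F,N \right)} = \left(3 F N + 4\right) - 6 = \left(4 + 3 F N\right) - 6 = -2 + 3 F N$)
$\left(b{\left(-3,5 \right)} - 110\right) 5 = \left(\left(-2 + 3 \left(-3\right) 5\right) - 110\right) 5 = \left(\left(-2 - 45\right) - 110\right) 5 = \left(-47 - 110\right) 5 = \left(-157\right) 5 = -785$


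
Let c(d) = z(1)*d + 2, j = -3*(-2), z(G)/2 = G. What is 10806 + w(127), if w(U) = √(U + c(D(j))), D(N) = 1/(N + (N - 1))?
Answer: 10806 + 7*√319/11 ≈ 10817.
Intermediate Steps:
z(G) = 2*G
j = 6
D(N) = 1/(-1 + 2*N) (D(N) = 1/(N + (-1 + N)) = 1/(-1 + 2*N))
c(d) = 2 + 2*d (c(d) = (2*1)*d + 2 = 2*d + 2 = 2 + 2*d)
w(U) = √(24/11 + U) (w(U) = √(U + (2 + 2/(-1 + 2*6))) = √(U + (2 + 2/(-1 + 12))) = √(U + (2 + 2/11)) = √(U + 24/11) = √(24/11 + U))
10806 + w(127) = 10806 + √(264 + 121*127)/11 = 10806 + √(264 + 15367)/11 = 10806 + √15631/11 = 10806 + (7*√319)/11 = 10806 + 7*√319/11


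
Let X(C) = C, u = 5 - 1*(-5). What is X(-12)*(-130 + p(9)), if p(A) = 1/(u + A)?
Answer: 29628/19 ≈ 1559.4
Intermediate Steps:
u = 10 (u = 5 + 5 = 10)
p(A) = 1/(10 + A)
X(-12)*(-130 + p(9)) = -12*(-130 + 1/(10 + 9)) = -12*(-130 + 1/19) = -12*(-2469/19) = 29628/19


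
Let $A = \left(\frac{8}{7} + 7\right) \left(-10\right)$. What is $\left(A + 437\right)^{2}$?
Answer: $\frac{6195121}{49} \approx 1.2643 \cdot 10^{5}$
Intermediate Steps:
$A = - \frac{570}{7}$ ($A = \left(8 \cdot \frac{1}{7} + 7\right) \left(-10\right) = \left(\frac{8}{7} + 7\right) \left(-10\right) = \frac{57}{7} \left(-10\right) = - \frac{570}{7} \approx -81.429$)
$\left(A + 437\right)^{2} = \left(- \frac{570}{7} + 437\right)^{2} = \left(\frac{2489}{7}\right)^{2} = \frac{6195121}{49}$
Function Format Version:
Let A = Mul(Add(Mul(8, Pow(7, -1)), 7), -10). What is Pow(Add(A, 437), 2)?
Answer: Rational(6195121, 49) ≈ 1.2643e+5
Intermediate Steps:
A = Rational(-570, 7) (A = Mul(Add(Mul(8, Rational(1, 7)), 7), -10) = Mul(Add(Rational(8, 7), 7), -10) = Mul(Rational(57, 7), -10) = Rational(-570, 7) ≈ -81.429)
Pow(Add(A, 437), 2) = Pow(Add(Rational(-570, 7), 437), 2) = Pow(Rational(2489, 7), 2) = Rational(6195121, 49)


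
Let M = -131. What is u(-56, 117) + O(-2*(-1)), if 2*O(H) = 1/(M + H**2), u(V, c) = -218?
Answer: -55373/254 ≈ -218.00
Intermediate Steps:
O(H) = 1/(2*(-131 + H**2))
u(-56, 117) + O(-2*(-1)) = -218 + 1/(2*(-131 + (-2*(-1))**2)) = -218 + 1/(2*(-131 + 2**2)) = -218 + 1/(2*(-131 + 4)) = -218 + (1/2)/(-127) = -218 + (1/2)*(-1/127) = -218 - 1/254 = -55373/254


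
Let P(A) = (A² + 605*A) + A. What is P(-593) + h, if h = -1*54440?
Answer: -62149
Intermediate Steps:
P(A) = A² + 606*A
h = -54440
P(-593) + h = -593*(606 - 593) - 54440 = -593*13 - 54440 = -7709 - 54440 = -62149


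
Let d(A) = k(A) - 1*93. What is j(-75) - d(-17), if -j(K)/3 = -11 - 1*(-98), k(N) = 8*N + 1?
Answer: -33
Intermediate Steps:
k(N) = 1 + 8*N
j(K) = -261 (j(K) = -3*(-11 - 1*(-98)) = -3*(-11 + 98) = -3*87 = -261)
d(A) = -92 + 8*A (d(A) = (1 + 8*A) - 1*93 = (1 + 8*A) - 93 = -92 + 8*A)
j(-75) - d(-17) = -261 - (-92 + 8*(-17)) = -261 - (-92 - 136) = -261 - 1*(-228) = -261 + 228 = -33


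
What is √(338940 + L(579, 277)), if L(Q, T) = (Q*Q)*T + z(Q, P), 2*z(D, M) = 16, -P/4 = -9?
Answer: √93200705 ≈ 9654.0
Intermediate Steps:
P = 36 (P = -4*(-9) = 36)
z(D, M) = 8 (z(D, M) = (½)*16 = 8)
L(Q, T) = 8 + T*Q² (L(Q, T) = (Q*Q)*T + 8 = Q²*T + 8 = T*Q² + 8 = 8 + T*Q²)
√(338940 + L(579, 277)) = √(338940 + (8 + 277*579²)) = √(338940 + (8 + 277*335241)) = √(338940 + (8 + 92861757)) = √(338940 + 92861765) = √93200705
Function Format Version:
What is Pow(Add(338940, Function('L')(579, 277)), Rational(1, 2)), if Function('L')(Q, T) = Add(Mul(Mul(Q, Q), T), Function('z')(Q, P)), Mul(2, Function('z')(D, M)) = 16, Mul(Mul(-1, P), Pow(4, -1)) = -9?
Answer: Pow(93200705, Rational(1, 2)) ≈ 9654.0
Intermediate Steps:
P = 36 (P = Mul(-4, -9) = 36)
Function('z')(D, M) = 8 (Function('z')(D, M) = Mul(Rational(1, 2), 16) = 8)
Function('L')(Q, T) = Add(8, Mul(T, Pow(Q, 2))) (Function('L')(Q, T) = Add(Mul(Mul(Q, Q), T), 8) = Add(Mul(Pow(Q, 2), T), 8) = Add(Mul(T, Pow(Q, 2)), 8) = Add(8, Mul(T, Pow(Q, 2))))
Pow(Add(338940, Function('L')(579, 277)), Rational(1, 2)) = Pow(Add(338940, Add(8, Mul(277, Pow(579, 2)))), Rational(1, 2)) = Pow(Add(338940, Add(8, Mul(277, 335241))), Rational(1, 2)) = Pow(Add(338940, Add(8, 92861757)), Rational(1, 2)) = Pow(Add(338940, 92861765), Rational(1, 2)) = Pow(93200705, Rational(1, 2))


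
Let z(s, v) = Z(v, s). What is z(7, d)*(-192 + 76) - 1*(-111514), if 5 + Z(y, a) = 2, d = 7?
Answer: 111862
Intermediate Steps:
Z(y, a) = -3 (Z(y, a) = -5 + 2 = -3)
z(s, v) = -3
z(7, d)*(-192 + 76) - 1*(-111514) = -3*(-192 + 76) - 1*(-111514) = -3*(-116) + 111514 = 348 + 111514 = 111862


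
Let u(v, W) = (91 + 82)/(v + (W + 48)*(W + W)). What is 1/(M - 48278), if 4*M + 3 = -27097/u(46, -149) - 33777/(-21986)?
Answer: -15214312/18692950050497 ≈ -8.1391e-7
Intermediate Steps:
u(v, W) = 173/(v + 2*W*(48 + W)) (u(v, W) = 173/(v + (48 + W)*(2*W)) = 173/(v + 2*W*(48 + W)))
M = -17958433495761/15214312 (M = -3/4 + (-27097/(173/(46 + 2*(-149)**2 + 96*(-149))) - 33777/(-21986))/4 = -3/4 + (-27097/(173/(46 + 2*22201 - 14304)) - 33777*(-1/21986))/4 = -3/4 + (-27097/(173/(46 + 44402 - 14304)) + 33777/21986)/4 = -3/4 + (-27097/(173/30144) + 33777/21986)/4 = -3/4 + (-27097/(173*(1/30144)) + 33777/21986)/4 = -3/4 + (-27097/173/30144 + 33777/21986)/4 = -3/4 + (-27097*30144/173 + 33777/21986)/4 = -3/4 + (-816811968/173 + 33777/21986)/4 = -3/4 + (1/4)*(-17958422085027/3803578) = -3/4 - 17958422085027/15214312 = -17958433495761/15214312 ≈ -1.1804e+6)
1/(M - 48278) = 1/(-17958433495761/15214312 - 48278) = 1/(-18692950050497/15214312) = -15214312/18692950050497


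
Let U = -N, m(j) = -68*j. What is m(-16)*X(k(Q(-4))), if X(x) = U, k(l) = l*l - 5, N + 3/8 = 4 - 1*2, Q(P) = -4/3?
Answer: -1768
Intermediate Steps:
Q(P) = -4/3 (Q(P) = -4*⅓ = -4/3)
N = 13/8 (N = -3/8 + (4 - 1*2) = -3/8 + (4 - 2) = -3/8 + 2 = 13/8 ≈ 1.6250)
U = -13/8 (U = -1*13/8 = -13/8 ≈ -1.6250)
k(l) = -5 + l² (k(l) = l² - 5 = -5 + l²)
X(x) = -13/8
m(-16)*X(k(Q(-4))) = -68*(-16)*(-13/8) = 1088*(-13/8) = -1768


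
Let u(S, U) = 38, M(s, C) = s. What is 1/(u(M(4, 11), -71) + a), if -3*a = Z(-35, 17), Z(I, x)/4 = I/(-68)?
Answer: 51/1903 ≈ 0.026800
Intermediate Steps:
Z(I, x) = -I/17 (Z(I, x) = 4*(I/(-68)) = 4*(I*(-1/68)) = 4*(-I/68) = -I/17)
a = -35/51 (a = -(-1)*(-35)/51 = -⅓*35/17 = -35/51 ≈ -0.68627)
1/(u(M(4, 11), -71) + a) = 1/(38 - 35/51) = 1/(1903/51) = 51/1903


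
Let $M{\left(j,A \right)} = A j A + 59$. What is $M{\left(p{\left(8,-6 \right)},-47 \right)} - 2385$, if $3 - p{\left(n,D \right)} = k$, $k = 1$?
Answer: $2092$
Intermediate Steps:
$p{\left(n,D \right)} = 2$ ($p{\left(n,D \right)} = 3 - 1 = 2$)
$M{\left(j,A \right)} = 59 + j A^{2}$ ($M{\left(j,A \right)} = j A^{2} + 59 = 59 + j A^{2}$)
$M{\left(p{\left(8,-6 \right)},-47 \right)} - 2385 = \left(59 + 2 \left(-47\right)^{2}\right) - 2385 = \left(59 + 2 \cdot 2209\right) - 2385 = \left(59 + 4418\right) - 2385 = 4477 - 2385 = 2092$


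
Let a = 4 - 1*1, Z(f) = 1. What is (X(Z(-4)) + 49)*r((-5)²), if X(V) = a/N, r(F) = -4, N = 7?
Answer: -1384/7 ≈ -197.71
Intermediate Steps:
a = 3 (a = 4 - 1 = 3)
X(V) = 3/7
(X(Z(-4)) + 49)*r((-5)²) = (3/7 + 49)*(-4) = (346/7)*(-4) = -1384/7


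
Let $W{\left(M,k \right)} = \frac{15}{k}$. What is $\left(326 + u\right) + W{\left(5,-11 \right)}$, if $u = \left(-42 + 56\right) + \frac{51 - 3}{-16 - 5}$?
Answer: $\frac{25899}{77} \approx 336.35$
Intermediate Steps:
$u = \frac{82}{7}$ ($u = 14 + \frac{48}{-21} = 14 + 48 \left(- \frac{1}{21}\right) = 14 - \frac{16}{7} = \frac{82}{7} \approx 11.714$)
$\left(326 + u\right) + W{\left(5,-11 \right)} = \left(326 + \frac{82}{7}\right) + \frac{15}{-11} = \frac{2364}{7} + 15 \left(- \frac{1}{11}\right) = \frac{2364}{7} - \frac{15}{11} = \frac{25899}{77}$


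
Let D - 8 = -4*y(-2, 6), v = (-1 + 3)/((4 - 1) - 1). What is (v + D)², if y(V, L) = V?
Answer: 289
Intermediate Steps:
v = 1 (v = 2/(3 - 1) = 2/2 = 2*(½) = 1)
D = 16 (D = 8 - 4*(-2) = 8 + 8 = 16)
(v + D)² = (1 + 16)² = 17² = 289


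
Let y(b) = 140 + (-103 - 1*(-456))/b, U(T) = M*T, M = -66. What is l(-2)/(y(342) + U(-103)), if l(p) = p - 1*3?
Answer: -1710/2373149 ≈ -0.00072056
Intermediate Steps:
l(p) = -3 + p (l(p) = p - 3 = -3 + p)
U(T) = -66*T
y(b) = 140 + 353/b (y(b) = 140 + (-103 + 456)/b = 140 + 353/b)
l(-2)/(y(342) + U(-103)) = (-3 - 2)/((140 + 353/342) - 66*(-103)) = -5/((140 + 353*(1/342)) + 6798) = -5/((140 + 353/342) + 6798) = -5/(48233/342 + 6798) = -5/(2373149/342) = (342/2373149)*(-5) = -1710/2373149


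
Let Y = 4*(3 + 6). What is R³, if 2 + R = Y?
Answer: 39304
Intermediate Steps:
Y = 36 (Y = 4*9 = 36)
R = 34 (R = -2 + 36 = 34)
R³ = 34³ = 39304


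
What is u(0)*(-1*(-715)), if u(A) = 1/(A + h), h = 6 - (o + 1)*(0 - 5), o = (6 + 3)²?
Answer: 55/32 ≈ 1.7188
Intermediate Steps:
o = 81 (o = 9² = 81)
h = 416 (h = 6 - (81 + 1)*(0 - 5) = 6 - 82*(-5) = 6 - 1*(-410) = 6 + 410 = 416)
u(A) = 1/(416 + A) (u(A) = 1/(A + 416) = 1/(416 + A))
u(0)*(-1*(-715)) = (-1*(-715))/(416 + 0) = 715/416 = (1/416)*715 = 55/32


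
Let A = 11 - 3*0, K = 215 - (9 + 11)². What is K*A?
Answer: -2035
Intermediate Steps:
K = -185 (K = 215 - 1*20² = 215 - 1*400 = 215 - 400 = -185)
A = 11 (A = 11 + 0 = 11)
K*A = -185*11 = -2035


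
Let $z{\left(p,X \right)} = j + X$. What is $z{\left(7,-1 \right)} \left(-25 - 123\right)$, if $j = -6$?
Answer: $1036$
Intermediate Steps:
$z{\left(p,X \right)} = -6 + X$
$z{\left(7,-1 \right)} \left(-25 - 123\right) = \left(-6 - 1\right) \left(-25 - 123\right) = \left(-7\right) \left(-148\right) = 1036$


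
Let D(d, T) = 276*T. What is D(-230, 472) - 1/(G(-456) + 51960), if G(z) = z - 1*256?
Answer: 6676179455/51248 ≈ 1.3027e+5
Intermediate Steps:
G(z) = -256 + z (G(z) = z - 256 = -256 + z)
D(-230, 472) - 1/(G(-456) + 51960) = 276*472 - 1/((-256 - 456) + 51960) = 130272 - 1/(-712 + 51960) = 130272 - 1/51248 = 6676179455/51248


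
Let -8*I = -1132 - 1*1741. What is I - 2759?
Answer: -19199/8 ≈ -2399.9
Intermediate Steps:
I = 2873/8 (I = -(-1132 - 1*1741)/8 = -(-1132 - 1741)/8 = -⅛*(-2873) = 2873/8 ≈ 359.13)
I - 2759 = 2873/8 - 2759 = -19199/8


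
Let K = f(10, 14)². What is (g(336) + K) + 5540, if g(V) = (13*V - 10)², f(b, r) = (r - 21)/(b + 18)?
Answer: 303963265/16 ≈ 1.8998e+7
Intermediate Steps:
f(b, r) = (-21 + r)/(18 + b)
g(V) = (-10 + 13*V)²
K = 1/16 (K = ((-21 + 14)/(18 + 10))² = (-7/28)² = ((1/28)*(-7))² = (-¼)² = 1/16 ≈ 0.062500)
(g(336) + K) + 5540 = ((-10 + 13*336)² + 1/16) + 5540 = ((-10 + 4368)² + 1/16) + 5540 = (4358² + 1/16) + 5540 = (18992164 + 1/16) + 5540 = 303874625/16 + 5540 = 303963265/16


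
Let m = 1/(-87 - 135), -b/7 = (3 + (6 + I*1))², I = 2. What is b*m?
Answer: 847/222 ≈ 3.8153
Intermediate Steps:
b = -847 (b = -7*(3 + (6 + 2*1))² = -7*(3 + (6 + 2))² = -7*(3 + 8)² = -7*11² = -7*121 = -847)
m = -1/222 (m = 1/(-222) = -1/222 ≈ -0.0045045)
b*m = -847*(-1/222) = 847/222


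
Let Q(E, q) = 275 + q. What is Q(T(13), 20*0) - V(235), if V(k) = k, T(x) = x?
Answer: 40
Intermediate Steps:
Q(T(13), 20*0) - V(235) = (275 + 20*0) - 1*235 = (275 + 0) - 235 = 275 - 235 = 40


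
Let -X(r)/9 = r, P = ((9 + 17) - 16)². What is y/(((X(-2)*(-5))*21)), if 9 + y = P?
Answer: -13/270 ≈ -0.048148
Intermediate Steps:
P = 100 (P = (26 - 16)² = 10² = 100)
X(r) = -9*r
y = 91 (y = -9 + 100 = 91)
y/(((X(-2)*(-5))*21)) = 91/(((-9*(-2)*(-5))*21)) = 91/(((18*(-5))*21)) = 91/((-90*21)) = 91/(-1890) = 91*(-1/1890) = -13/270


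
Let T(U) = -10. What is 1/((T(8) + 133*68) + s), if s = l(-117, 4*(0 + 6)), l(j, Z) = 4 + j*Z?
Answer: 1/6230 ≈ 0.00016051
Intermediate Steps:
l(j, Z) = 4 + Z*j
s = -2804 (s = 4 + (4*(0 + 6))*(-117) = 4 + (4*6)*(-117) = 4 + 24*(-117) = 4 - 2808 = -2804)
1/((T(8) + 133*68) + s) = 1/((-10 + 133*68) - 2804) = 1/((-10 + 9044) - 2804) = 1/(9034 - 2804) = 1/6230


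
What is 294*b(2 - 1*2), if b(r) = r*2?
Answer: 0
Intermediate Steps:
b(r) = 2*r
294*b(2 - 1*2) = 294*(2*(2 - 1*2)) = 294*(2*(2 - 2)) = 294*(2*0) = 294*0 = 0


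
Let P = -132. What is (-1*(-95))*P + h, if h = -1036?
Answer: -13576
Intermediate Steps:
(-1*(-95))*P + h = -1*(-95)*(-132) - 1036 = 95*(-132) - 1036 = -12540 - 1036 = -13576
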